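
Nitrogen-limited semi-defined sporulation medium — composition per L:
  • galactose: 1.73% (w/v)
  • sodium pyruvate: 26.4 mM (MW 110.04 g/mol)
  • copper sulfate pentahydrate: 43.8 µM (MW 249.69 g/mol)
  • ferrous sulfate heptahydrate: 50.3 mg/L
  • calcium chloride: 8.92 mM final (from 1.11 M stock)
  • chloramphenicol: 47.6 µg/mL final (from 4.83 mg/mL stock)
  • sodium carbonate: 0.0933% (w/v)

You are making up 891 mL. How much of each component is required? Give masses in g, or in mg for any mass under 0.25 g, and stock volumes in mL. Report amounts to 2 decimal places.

Working volume: 891 mL = 0.891 L.
galactose: 1.73 g per 100 mL × 891 mL ÷ 100 = 15.41 g
sodium pyruvate: 26.4 mmol/L × 110.04 g/mol × 0.891 L ÷ 1000 = 2.59 g
copper sulfate pentahydrate: 43.8 µmol/L × 249.69 g/mol × 0.891 L ÷ 1000 = 9.74 mg
ferrous sulfate heptahydrate: 50.3 mg/L × 0.891 L = 44.82 mg
calcium chloride: V = C2·V2/C1 = 8.92 mM × 891 mL ÷ 1110 mM = 7.16 mL
chloramphenicol: dilute stock: 47.6 µg/mL × 891 mL ÷ 4830 µg/mL = 8.78 mL
sodium carbonate: 0.0933% w/v = 0.933 g/L → 0.933 × 0.891 L = 0.83 g

galactose 15.41 g; sodium pyruvate 2.59 g; copper sulfate pentahydrate 9.74 mg; ferrous sulfate heptahydrate 44.82 mg; calcium chloride 7.16 mL; chloramphenicol 8.78 mL; sodium carbonate 0.83 g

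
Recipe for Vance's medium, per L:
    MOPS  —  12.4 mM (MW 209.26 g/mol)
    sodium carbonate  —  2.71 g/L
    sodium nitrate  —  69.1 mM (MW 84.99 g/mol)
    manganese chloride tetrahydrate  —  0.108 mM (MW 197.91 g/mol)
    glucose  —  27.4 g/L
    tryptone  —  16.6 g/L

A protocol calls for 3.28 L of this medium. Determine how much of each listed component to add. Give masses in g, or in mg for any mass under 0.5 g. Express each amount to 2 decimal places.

MOPS 8.51 g; sodium carbonate 8.89 g; sodium nitrate 19.26 g; manganese chloride tetrahydrate 70.11 mg; glucose 89.87 g; tryptone 54.45 g

Scale factor relative to 1 L: 3.28.
MOPS: 12.4 mmol/L × 209.26 g/mol × 3.28 L ÷ 1000 = 8.51 g
sodium carbonate: 2.71 g/L × 3.28 L = 8.89 g
sodium nitrate: 69.1 mmol/L × 84.99 g/mol × 3.28 L ÷ 1000 = 19.26 g
manganese chloride tetrahydrate: 0.108 mmol/L × 197.91 mg/mmol × 3.28 L = 70.11 mg
glucose: 27.4 g/L × 3.28 L = 89.87 g
tryptone: 16.6 g/L × 3.28 L = 54.45 g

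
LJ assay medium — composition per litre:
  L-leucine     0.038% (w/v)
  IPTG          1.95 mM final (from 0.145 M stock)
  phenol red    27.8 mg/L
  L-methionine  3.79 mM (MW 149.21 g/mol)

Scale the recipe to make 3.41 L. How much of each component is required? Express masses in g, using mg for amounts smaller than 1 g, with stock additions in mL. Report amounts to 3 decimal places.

Working volume: 3.41 L.
L-leucine: 0.038 g per 100 mL × 3410 mL ÷ 100 = 1.296 g
IPTG: C1V1 = C2V2 → 1.95 mM × 3410 mL ÷ 145 mM = 45.859 mL
phenol red: 27.8 mg/L × 3.41 L = 94.798 mg
L-methionine: 3.79 mmol/L × 149.21 g/mol × 3.41 L ÷ 1000 = 1.928 g

L-leucine 1.296 g; IPTG 45.859 mL; phenol red 94.798 mg; L-methionine 1.928 g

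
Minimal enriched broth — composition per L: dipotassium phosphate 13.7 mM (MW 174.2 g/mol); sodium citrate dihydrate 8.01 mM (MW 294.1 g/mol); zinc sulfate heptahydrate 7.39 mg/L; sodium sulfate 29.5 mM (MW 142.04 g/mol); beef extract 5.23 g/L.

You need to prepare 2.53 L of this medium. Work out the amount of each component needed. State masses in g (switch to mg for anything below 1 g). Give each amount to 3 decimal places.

Scale factor relative to 1 L: 2.53.
dipotassium phosphate: 13.7 mmol/L × 174.2 g/mol × 2.53 L ÷ 1000 = 6.038 g
sodium citrate dihydrate: 8.01 mmol/L × 294.1 g/mol × 2.53 L ÷ 1000 = 5.960 g
zinc sulfate heptahydrate: 7.39 mg/L × 2.53 L = 18.697 mg
sodium sulfate: 29.5 mmol/L × 142.04 g/mol × 2.53 L ÷ 1000 = 10.601 g
beef extract: 5.23 g/L × 2.53 L = 13.232 g

dipotassium phosphate 6.038 g; sodium citrate dihydrate 5.960 g; zinc sulfate heptahydrate 18.697 mg; sodium sulfate 10.601 g; beef extract 13.232 g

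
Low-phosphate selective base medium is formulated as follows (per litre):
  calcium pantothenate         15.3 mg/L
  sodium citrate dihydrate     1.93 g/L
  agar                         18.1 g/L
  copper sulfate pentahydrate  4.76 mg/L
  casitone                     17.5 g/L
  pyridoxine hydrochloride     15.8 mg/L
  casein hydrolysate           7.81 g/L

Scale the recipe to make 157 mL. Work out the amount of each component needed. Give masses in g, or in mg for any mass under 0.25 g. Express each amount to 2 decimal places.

Scale factor relative to 1 L: 0.157.
calcium pantothenate: 15.3 mg/L × 0.157 L = 2.40 mg
sodium citrate dihydrate: 1.93 g/L × 0.157 L = 0.30 g
agar: 18.1 g/L × 0.157 L = 2.84 g
copper sulfate pentahydrate: 4.76 mg/L × 0.157 L = 0.75 mg
casitone: 17.5 g/L × 0.157 L = 2.75 g
pyridoxine hydrochloride: 15.8 mg/L × 0.157 L = 2.48 mg
casein hydrolysate: 7.81 g/L × 0.157 L = 1.23 g

calcium pantothenate 2.40 mg; sodium citrate dihydrate 0.30 g; agar 2.84 g; copper sulfate pentahydrate 0.75 mg; casitone 2.75 g; pyridoxine hydrochloride 2.48 mg; casein hydrolysate 1.23 g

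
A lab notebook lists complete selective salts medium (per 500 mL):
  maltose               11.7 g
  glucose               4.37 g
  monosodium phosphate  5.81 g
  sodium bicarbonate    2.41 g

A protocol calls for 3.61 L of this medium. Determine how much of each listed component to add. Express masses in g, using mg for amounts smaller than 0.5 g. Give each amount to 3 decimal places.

maltose 84.474 g; glucose 31.551 g; monosodium phosphate 41.948 g; sodium bicarbonate 17.400 g

Ratio of target to recipe volume: 3610 / 500 = 7.22.
maltose: 11.7 g × (3610 mL / 500 mL) = 84.474 g
glucose: 4.37 g × (3610 mL / 500 mL) = 31.551 g
monosodium phosphate: 5.81 g × (3610 mL / 500 mL) = 41.948 g
sodium bicarbonate: 2.41 g × (3610 mL / 500 mL) = 17.400 g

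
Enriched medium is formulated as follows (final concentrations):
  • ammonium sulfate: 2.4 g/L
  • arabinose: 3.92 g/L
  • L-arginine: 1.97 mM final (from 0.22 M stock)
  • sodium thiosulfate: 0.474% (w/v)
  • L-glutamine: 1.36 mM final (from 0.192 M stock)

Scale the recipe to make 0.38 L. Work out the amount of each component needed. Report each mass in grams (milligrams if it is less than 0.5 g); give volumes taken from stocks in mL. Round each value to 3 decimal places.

ammonium sulfate 0.912 g; arabinose 1.490 g; L-arginine 3.403 mL; sodium thiosulfate 1.801 g; L-glutamine 2.692 mL

Scale factor relative to 1 L: 0.38.
ammonium sulfate: 2.4 g/L × 0.38 L = 0.912 g
arabinose: 3.92 g/L × 0.38 L = 1.490 g
L-arginine: V = C2·V2/C1 = 1.97 mM × 380 mL ÷ 220 mM = 3.403 mL
sodium thiosulfate: 0.474% w/v = 4.74 g/L → 4.74 × 0.38 L = 1.801 g
L-glutamine: V = C2·V2/C1 = 1.36 mM × 380 mL ÷ 192 mM = 2.692 mL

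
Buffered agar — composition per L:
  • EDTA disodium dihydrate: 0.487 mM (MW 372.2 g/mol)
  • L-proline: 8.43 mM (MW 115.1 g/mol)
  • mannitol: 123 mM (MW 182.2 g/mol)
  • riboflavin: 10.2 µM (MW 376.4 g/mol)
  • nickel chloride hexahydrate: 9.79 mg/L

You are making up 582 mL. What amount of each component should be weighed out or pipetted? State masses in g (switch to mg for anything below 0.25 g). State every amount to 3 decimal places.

Target volume = 582 mL = 0.582 L.
EDTA disodium dihydrate: 0.487 mmol/L × 372.2 mg/mmol × 0.582 L = 105.494 mg
L-proline: 8.43 mmol/L × 115.1 g/mol × 0.582 L ÷ 1000 = 0.565 g
mannitol: 123 mmol/L × 182.2 g/mol × 0.582 L ÷ 1000 = 13.043 g
riboflavin: 10.2 µmol/L × 376.4 g/mol × 0.582 L ÷ 1000 = 2.234 mg
nickel chloride hexahydrate: 9.79 mg/L × 0.582 L = 5.698 mg

EDTA disodium dihydrate 105.494 mg; L-proline 0.565 g; mannitol 13.043 g; riboflavin 2.234 mg; nickel chloride hexahydrate 5.698 mg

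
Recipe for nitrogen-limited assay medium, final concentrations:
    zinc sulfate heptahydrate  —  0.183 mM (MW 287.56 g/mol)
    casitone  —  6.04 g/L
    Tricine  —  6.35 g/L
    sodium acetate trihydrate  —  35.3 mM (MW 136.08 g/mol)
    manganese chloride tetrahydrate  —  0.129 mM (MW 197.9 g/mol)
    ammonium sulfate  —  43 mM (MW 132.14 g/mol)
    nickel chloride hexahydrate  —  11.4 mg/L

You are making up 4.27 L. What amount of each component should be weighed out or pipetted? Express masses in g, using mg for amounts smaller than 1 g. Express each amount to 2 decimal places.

Scale factor relative to 1 L: 4.27.
zinc sulfate heptahydrate: 0.183 mmol/L × 287.56 mg/mmol × 4.27 L = 224.70 mg
casitone: 6.04 g/L × 4.27 L = 25.79 g
Tricine: 6.35 g/L × 4.27 L = 27.11 g
sodium acetate trihydrate: 35.3 mmol/L × 136.08 g/mol × 4.27 L ÷ 1000 = 20.51 g
manganese chloride tetrahydrate: 0.129 mmol/L × 197.9 mg/mmol × 4.27 L = 109.01 mg
ammonium sulfate: 43 mmol/L × 132.14 g/mol × 4.27 L ÷ 1000 = 24.26 g
nickel chloride hexahydrate: 11.4 mg/L × 4.27 L = 48.68 mg

zinc sulfate heptahydrate 224.70 mg; casitone 25.79 g; Tricine 27.11 g; sodium acetate trihydrate 20.51 g; manganese chloride tetrahydrate 109.01 mg; ammonium sulfate 24.26 g; nickel chloride hexahydrate 48.68 mg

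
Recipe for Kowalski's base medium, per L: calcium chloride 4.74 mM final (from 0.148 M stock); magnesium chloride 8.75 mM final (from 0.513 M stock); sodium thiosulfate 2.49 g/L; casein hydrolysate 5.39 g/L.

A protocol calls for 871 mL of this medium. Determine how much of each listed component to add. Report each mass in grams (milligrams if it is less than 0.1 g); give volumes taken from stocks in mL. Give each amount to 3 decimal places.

Target volume = 871 mL = 0.871 L.
calcium chloride: C1V1 = C2V2 → 4.74 mM × 871 mL ÷ 148 mM = 27.896 mL
magnesium chloride: C1V1 = C2V2 → 8.75 mM × 871 mL ÷ 513 mM = 14.856 mL
sodium thiosulfate: 2.49 g/L × 0.871 L = 2.169 g
casein hydrolysate: 5.39 g/L × 0.871 L = 4.695 g

calcium chloride 27.896 mL; magnesium chloride 14.856 mL; sodium thiosulfate 2.169 g; casein hydrolysate 4.695 g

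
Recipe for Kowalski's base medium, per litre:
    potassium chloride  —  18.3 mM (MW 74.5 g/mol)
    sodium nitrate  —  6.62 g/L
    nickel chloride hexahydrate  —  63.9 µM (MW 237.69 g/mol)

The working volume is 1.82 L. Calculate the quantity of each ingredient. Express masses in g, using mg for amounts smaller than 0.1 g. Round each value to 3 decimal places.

potassium chloride 2.481 g; sodium nitrate 12.048 g; nickel chloride hexahydrate 27.643 mg

Working volume: 1.82 L.
potassium chloride: 18.3 mmol/L × 74.5 g/mol × 1.82 L ÷ 1000 = 2.481 g
sodium nitrate: 6.62 g/L × 1.82 L = 12.048 g
nickel chloride hexahydrate: 63.9 µmol/L × 237.69 g/mol × 1.82 L ÷ 1000 = 27.643 mg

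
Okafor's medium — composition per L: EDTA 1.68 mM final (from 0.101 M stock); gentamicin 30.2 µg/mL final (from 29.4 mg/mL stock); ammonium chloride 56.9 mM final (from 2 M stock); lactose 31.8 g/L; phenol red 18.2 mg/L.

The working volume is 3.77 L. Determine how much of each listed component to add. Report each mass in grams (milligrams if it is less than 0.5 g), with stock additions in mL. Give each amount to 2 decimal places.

Scale factor relative to 1 L: 3.77.
EDTA: dilute stock: 1.68 mM × 3770 mL ÷ 101 mM = 62.71 mL
gentamicin: C1V1 = C2V2 → 30.2 µg/mL × 3770 mL ÷ 29400 µg/mL = 3.87 mL
ammonium chloride: dilute stock: 56.9 mM × 3770 mL ÷ 2000 mM = 107.26 mL
lactose: 31.8 g/L × 3.77 L = 119.89 g
phenol red: 18.2 mg/L × 3.77 L = 68.61 mg

EDTA 62.71 mL; gentamicin 3.87 mL; ammonium chloride 107.26 mL; lactose 119.89 g; phenol red 68.61 mg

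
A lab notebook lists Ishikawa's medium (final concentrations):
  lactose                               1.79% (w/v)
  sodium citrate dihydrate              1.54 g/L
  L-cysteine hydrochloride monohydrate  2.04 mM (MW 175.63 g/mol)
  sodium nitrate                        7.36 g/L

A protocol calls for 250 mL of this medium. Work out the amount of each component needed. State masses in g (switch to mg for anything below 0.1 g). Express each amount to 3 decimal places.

lactose 4.475 g; sodium citrate dihydrate 0.385 g; L-cysteine hydrochloride monohydrate 89.571 mg; sodium nitrate 1.840 g

Scale factor relative to 1 L: 0.25.
lactose: 1.79 g per 100 mL × 250 mL ÷ 100 = 4.475 g
sodium citrate dihydrate: 1.54 g/L × 0.25 L = 0.385 g
L-cysteine hydrochloride monohydrate: 2.04 mmol/L × 175.63 mg/mmol × 0.25 L = 89.571 mg
sodium nitrate: 7.36 g/L × 0.25 L = 1.840 g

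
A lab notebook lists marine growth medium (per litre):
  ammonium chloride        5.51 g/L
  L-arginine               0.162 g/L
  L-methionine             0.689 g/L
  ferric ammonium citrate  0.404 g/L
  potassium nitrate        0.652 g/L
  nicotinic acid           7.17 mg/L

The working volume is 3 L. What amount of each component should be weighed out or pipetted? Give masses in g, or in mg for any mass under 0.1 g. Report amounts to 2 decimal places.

ammonium chloride 16.53 g; L-arginine 0.49 g; L-methionine 2.07 g; ferric ammonium citrate 1.21 g; potassium nitrate 1.96 g; nicotinic acid 21.51 mg

Scale factor relative to 1 L: 3.
ammonium chloride: 5.51 g/L × 3 L = 16.53 g
L-arginine: 0.162 g/L × 3 L = 0.49 g
L-methionine: 0.689 g/L × 3 L = 2.07 g
ferric ammonium citrate: 0.404 g/L × 3 L = 1.21 g
potassium nitrate: 0.652 g/L × 3 L = 1.96 g
nicotinic acid: 7.17 mg/L × 3 L = 21.51 mg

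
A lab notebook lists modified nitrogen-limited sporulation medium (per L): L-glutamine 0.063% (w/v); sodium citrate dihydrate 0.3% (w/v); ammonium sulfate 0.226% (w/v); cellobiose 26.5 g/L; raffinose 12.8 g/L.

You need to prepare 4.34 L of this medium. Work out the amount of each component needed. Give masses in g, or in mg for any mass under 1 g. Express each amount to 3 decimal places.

L-glutamine 2.734 g; sodium citrate dihydrate 13.020 g; ammonium sulfate 9.808 g; cellobiose 115.010 g; raffinose 55.552 g

Scale factor relative to 1 L: 4.34.
L-glutamine: 0.063 g per 100 mL × 4340 mL ÷ 100 = 2.734 g
sodium citrate dihydrate: 0.3% w/v = 3 g/L → 3 × 4.34 L = 13.020 g
ammonium sulfate: 0.226 g per 100 mL × 4340 mL ÷ 100 = 9.808 g
cellobiose: 26.5 g/L × 4.34 L = 115.010 g
raffinose: 12.8 g/L × 4.34 L = 55.552 g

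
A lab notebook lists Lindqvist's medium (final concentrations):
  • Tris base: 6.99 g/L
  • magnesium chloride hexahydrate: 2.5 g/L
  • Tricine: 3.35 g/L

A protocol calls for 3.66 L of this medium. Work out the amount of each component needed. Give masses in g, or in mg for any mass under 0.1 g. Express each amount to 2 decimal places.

Working volume: 3.66 L.
Tris base: 6.99 g/L × 3.66 L = 25.58 g
magnesium chloride hexahydrate: 2.5 g/L × 3.66 L = 9.15 g
Tricine: 3.35 g/L × 3.66 L = 12.26 g

Tris base 25.58 g; magnesium chloride hexahydrate 9.15 g; Tricine 12.26 g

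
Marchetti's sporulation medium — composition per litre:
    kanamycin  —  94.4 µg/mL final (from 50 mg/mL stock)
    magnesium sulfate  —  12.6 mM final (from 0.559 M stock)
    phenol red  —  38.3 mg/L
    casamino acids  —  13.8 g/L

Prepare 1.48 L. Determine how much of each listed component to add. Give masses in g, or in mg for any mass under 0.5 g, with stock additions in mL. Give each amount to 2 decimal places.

kanamycin 2.79 mL; magnesium sulfate 33.36 mL; phenol red 56.68 mg; casamino acids 20.42 g

Working volume: 1.48 L.
kanamycin: C1V1 = C2V2 → 94.4 µg/mL × 1480 mL ÷ 50000 µg/mL = 2.79 mL
magnesium sulfate: V = C2·V2/C1 = 12.6 mM × 1480 mL ÷ 559 mM = 33.36 mL
phenol red: 38.3 mg/L × 1.48 L = 56.68 mg
casamino acids: 13.8 g/L × 1.48 L = 20.42 g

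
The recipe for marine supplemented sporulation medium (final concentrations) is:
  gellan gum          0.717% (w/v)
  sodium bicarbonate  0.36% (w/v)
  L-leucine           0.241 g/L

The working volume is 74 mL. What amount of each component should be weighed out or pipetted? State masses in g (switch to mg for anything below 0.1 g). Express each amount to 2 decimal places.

Scale factor relative to 1 L: 0.074.
gellan gum: 0.717% w/v = 7.17 g/L → 7.17 × 0.074 L = 0.53 g
sodium bicarbonate: 0.36 g per 100 mL × 74 mL ÷ 100 = 0.27 g
L-leucine: 0.241 g/L × 0.074 L = 0.017834 g = 17.83 mg

gellan gum 0.53 g; sodium bicarbonate 0.27 g; L-leucine 17.83 mg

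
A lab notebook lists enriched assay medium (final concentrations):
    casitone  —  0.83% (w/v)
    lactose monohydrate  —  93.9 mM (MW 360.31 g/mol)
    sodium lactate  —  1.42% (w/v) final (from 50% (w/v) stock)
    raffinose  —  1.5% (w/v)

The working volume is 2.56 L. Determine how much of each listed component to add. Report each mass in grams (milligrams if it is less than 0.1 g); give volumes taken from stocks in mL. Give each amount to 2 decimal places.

Scale factor relative to 1 L: 2.56.
casitone: 0.83% w/v = 8.3 g/L → 8.3 × 2.56 L = 21.25 g
lactose monohydrate: 93.9 mmol/L × 360.31 g/mol × 2.56 L ÷ 1000 = 86.61 g
sodium lactate: dilute stock: 1.42% ÷ 50% × 2560 mL = 72.70 mL
raffinose: 1.5 g per 100 mL × 2560 mL ÷ 100 = 38.40 g

casitone 21.25 g; lactose monohydrate 86.61 g; sodium lactate 72.70 mL; raffinose 38.40 g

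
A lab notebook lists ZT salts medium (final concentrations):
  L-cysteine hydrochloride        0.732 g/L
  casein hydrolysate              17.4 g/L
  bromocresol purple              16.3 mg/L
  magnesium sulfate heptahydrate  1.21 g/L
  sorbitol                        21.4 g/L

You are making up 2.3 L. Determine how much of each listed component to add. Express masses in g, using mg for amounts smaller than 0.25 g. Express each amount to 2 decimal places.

L-cysteine hydrochloride 1.68 g; casein hydrolysate 40.02 g; bromocresol purple 37.49 mg; magnesium sulfate heptahydrate 2.78 g; sorbitol 49.22 g

Scale factor relative to 1 L: 2.3.
L-cysteine hydrochloride: 0.732 g/L × 2.3 L = 1.68 g
casein hydrolysate: 17.4 g/L × 2.3 L = 40.02 g
bromocresol purple: 16.3 mg/L × 2.3 L = 37.49 mg
magnesium sulfate heptahydrate: 1.21 g/L × 2.3 L = 2.78 g
sorbitol: 21.4 g/L × 2.3 L = 49.22 g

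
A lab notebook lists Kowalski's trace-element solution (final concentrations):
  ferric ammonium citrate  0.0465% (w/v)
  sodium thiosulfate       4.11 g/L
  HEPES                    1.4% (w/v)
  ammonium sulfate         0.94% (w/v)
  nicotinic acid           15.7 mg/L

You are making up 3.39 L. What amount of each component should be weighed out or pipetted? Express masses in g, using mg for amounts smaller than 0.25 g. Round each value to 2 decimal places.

ferric ammonium citrate 1.58 g; sodium thiosulfate 13.93 g; HEPES 47.46 g; ammonium sulfate 31.87 g; nicotinic acid 53.22 mg

Scale factor relative to 1 L: 3.39.
ferric ammonium citrate: 0.0465 g per 100 mL × 3390 mL ÷ 100 = 1.58 g
sodium thiosulfate: 4.11 g/L × 3.39 L = 13.93 g
HEPES: 1.4 g per 100 mL × 3390 mL ÷ 100 = 47.46 g
ammonium sulfate: 0.94% w/v = 9.4 g/L → 9.4 × 3.39 L = 31.87 g
nicotinic acid: 15.7 mg/L × 3.39 L = 53.22 mg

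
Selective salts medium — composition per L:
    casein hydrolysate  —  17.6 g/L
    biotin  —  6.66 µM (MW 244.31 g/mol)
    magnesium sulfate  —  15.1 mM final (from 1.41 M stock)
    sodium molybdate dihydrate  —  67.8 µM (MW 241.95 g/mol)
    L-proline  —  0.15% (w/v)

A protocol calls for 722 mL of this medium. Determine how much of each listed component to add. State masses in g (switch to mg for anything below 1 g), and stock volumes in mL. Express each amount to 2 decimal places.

casein hydrolysate 12.71 g; biotin 1.17 mg; magnesium sulfate 7.73 mL; sodium molybdate dihydrate 11.84 mg; L-proline 1.08 g

Scale factor relative to 1 L: 0.722.
casein hydrolysate: 17.6 g/L × 0.722 L = 12.71 g
biotin: 6.66 µmol/L × 244.31 g/mol × 0.722 L ÷ 1000 = 1.17 mg
magnesium sulfate: C1V1 = C2V2 → 15.1 mM × 722 mL ÷ 1410 mM = 7.73 mL
sodium molybdate dihydrate: 67.8 µmol/L × 241.95 g/mol × 0.722 L ÷ 1000 = 11.84 mg
L-proline: 0.15% w/v = 1.5 g/L → 1.5 × 0.722 L = 1.08 g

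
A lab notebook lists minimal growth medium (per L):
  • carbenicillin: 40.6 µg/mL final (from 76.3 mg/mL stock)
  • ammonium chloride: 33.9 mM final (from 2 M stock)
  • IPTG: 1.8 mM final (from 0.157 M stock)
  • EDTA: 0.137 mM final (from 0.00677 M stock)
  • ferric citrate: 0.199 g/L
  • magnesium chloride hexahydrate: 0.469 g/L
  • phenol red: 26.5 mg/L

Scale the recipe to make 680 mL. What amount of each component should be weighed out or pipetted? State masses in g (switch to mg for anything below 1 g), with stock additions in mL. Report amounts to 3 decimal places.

Working volume: 680 mL = 0.68 L.
carbenicillin: C1V1 = C2V2 → 40.6 µg/mL × 680 mL ÷ 76300 µg/mL = 0.362 mL
ammonium chloride: V = C2·V2/C1 = 33.9 mM × 680 mL ÷ 2000 mM = 11.526 mL
IPTG: C1V1 = C2V2 → 1.8 mM × 680 mL ÷ 157 mM = 7.796 mL
EDTA: V = C2·V2/C1 = 0.137 mM × 680 mL ÷ 6.77 mM = 13.761 mL
ferric citrate: 0.199 g/L × 0.68 L = 0.13532 g = 135.320 mg
magnesium chloride hexahydrate: 0.469 g/L × 0.68 L = 0.31892 g = 318.920 mg
phenol red: 26.5 mg/L × 0.68 L = 18.020 mg

carbenicillin 0.362 mL; ammonium chloride 11.526 mL; IPTG 7.796 mL; EDTA 13.761 mL; ferric citrate 135.320 mg; magnesium chloride hexahydrate 318.920 mg; phenol red 18.020 mg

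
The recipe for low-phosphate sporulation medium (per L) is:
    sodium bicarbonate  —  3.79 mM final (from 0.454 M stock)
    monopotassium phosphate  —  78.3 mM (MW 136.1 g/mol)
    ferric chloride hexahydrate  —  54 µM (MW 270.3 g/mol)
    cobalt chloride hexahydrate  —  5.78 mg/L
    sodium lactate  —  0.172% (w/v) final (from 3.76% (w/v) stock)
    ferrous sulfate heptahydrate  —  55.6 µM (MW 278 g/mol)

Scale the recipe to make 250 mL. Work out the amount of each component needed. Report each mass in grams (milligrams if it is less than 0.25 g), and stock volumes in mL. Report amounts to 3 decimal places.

Target volume = 250 mL = 0.25 L.
sodium bicarbonate: V = C2·V2/C1 = 3.79 mM × 250 mL ÷ 454 mM = 2.087 mL
monopotassium phosphate: 78.3 mmol/L × 136.1 g/mol × 0.25 L ÷ 1000 = 2.664 g
ferric chloride hexahydrate: 54 µmol/L × 270.3 g/mol × 0.25 L ÷ 1000 = 3.649 mg
cobalt chloride hexahydrate: 5.78 mg/L × 0.25 L = 1.445 mg
sodium lactate: dilute stock: 0.172% ÷ 3.76% × 250 mL = 11.436 mL
ferrous sulfate heptahydrate: 55.6 µmol/L × 278 g/mol × 0.25 L ÷ 1000 = 3.864 mg

sodium bicarbonate 2.087 mL; monopotassium phosphate 2.664 g; ferric chloride hexahydrate 3.649 mg; cobalt chloride hexahydrate 1.445 mg; sodium lactate 11.436 mL; ferrous sulfate heptahydrate 3.864 mg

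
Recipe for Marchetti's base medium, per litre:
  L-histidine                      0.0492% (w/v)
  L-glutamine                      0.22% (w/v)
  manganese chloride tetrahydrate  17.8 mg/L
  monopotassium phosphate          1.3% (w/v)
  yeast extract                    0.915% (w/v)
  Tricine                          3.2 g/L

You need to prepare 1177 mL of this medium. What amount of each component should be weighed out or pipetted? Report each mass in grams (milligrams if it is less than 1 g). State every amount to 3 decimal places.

L-histidine 579.084 mg; L-glutamine 2.589 g; manganese chloride tetrahydrate 20.951 mg; monopotassium phosphate 15.301 g; yeast extract 10.770 g; Tricine 3.766 g

Scale factor relative to 1 L: 1.177.
L-histidine: 0.0492% w/v = 0.492 g/L → 0.492 × 1.177 L = 0.579084 g = 579.084 mg
L-glutamine: 0.22 g per 100 mL × 1177 mL ÷ 100 = 2.589 g
manganese chloride tetrahydrate: 17.8 mg/L × 1.177 L = 20.951 mg
monopotassium phosphate: 1.3% w/v = 13 g/L → 13 × 1.177 L = 15.301 g
yeast extract: 0.915% w/v = 9.15 g/L → 9.15 × 1.177 L = 10.770 g
Tricine: 3.2 g/L × 1.177 L = 3.766 g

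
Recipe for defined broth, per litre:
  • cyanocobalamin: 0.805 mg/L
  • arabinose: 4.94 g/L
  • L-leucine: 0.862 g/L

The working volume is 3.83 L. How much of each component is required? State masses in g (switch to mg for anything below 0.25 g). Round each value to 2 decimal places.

cyanocobalamin 3.08 mg; arabinose 18.92 g; L-leucine 3.30 g

Working volume: 3.83 L.
cyanocobalamin: 0.805 mg/L × 3.83 L = 3.08 mg
arabinose: 4.94 g/L × 3.83 L = 18.92 g
L-leucine: 0.862 g/L × 3.83 L = 3.30 g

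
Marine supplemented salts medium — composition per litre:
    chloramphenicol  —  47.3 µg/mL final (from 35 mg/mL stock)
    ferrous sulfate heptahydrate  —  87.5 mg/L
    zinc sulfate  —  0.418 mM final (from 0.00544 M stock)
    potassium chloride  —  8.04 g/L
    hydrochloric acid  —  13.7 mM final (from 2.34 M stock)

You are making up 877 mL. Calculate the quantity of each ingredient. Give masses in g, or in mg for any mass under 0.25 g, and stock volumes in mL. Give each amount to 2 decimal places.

chloramphenicol 1.19 mL; ferrous sulfate heptahydrate 76.74 mg; zinc sulfate 67.39 mL; potassium chloride 7.05 g; hydrochloric acid 5.13 mL

Target volume = 877 mL = 0.877 L.
chloramphenicol: C1V1 = C2V2 → 47.3 µg/mL × 877 mL ÷ 35000 µg/mL = 1.19 mL
ferrous sulfate heptahydrate: 87.5 mg/L × 0.877 L = 76.74 mg
zinc sulfate: C1V1 = C2V2 → 0.418 mM × 877 mL ÷ 5.44 mM = 67.39 mL
potassium chloride: 8.04 g/L × 0.877 L = 7.05 g
hydrochloric acid: C1V1 = C2V2 → 13.7 mM × 877 mL ÷ 2340 mM = 5.13 mL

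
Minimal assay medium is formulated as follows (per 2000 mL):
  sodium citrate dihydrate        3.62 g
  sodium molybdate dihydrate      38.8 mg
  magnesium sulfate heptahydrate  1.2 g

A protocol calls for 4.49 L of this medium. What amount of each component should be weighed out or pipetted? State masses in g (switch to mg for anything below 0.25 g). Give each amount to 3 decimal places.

sodium citrate dihydrate 8.127 g; sodium molybdate dihydrate 87.106 mg; magnesium sulfate heptahydrate 2.694 g

Scale factor = 4490 mL / 2000 mL = 2.245.
sodium citrate dihydrate: 3.62 g × (4490 mL / 2000 mL) = 8.127 g
sodium molybdate dihydrate: 38.8 mg × (4490 mL / 2000 mL) = 87.106 mg
magnesium sulfate heptahydrate: 1.2 g × (4490 mL / 2000 mL) = 2.694 g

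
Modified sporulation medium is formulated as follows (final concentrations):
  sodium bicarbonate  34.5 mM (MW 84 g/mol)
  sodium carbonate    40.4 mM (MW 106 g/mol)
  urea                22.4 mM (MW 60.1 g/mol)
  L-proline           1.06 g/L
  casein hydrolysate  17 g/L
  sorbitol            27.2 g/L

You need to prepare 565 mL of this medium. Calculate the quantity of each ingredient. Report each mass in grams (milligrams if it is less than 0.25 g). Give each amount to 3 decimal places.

sodium bicarbonate 1.637 g; sodium carbonate 2.420 g; urea 0.761 g; L-proline 0.599 g; casein hydrolysate 9.605 g; sorbitol 15.368 g

Working volume: 565 mL = 0.565 L.
sodium bicarbonate: 34.5 mmol/L × 84 g/mol × 0.565 L ÷ 1000 = 1.637 g
sodium carbonate: 40.4 mmol/L × 106 g/mol × 0.565 L ÷ 1000 = 2.420 g
urea: 22.4 mmol/L × 60.1 g/mol × 0.565 L ÷ 1000 = 0.761 g
L-proline: 1.06 g/L × 0.565 L = 0.599 g
casein hydrolysate: 17 g/L × 0.565 L = 9.605 g
sorbitol: 27.2 g/L × 0.565 L = 15.368 g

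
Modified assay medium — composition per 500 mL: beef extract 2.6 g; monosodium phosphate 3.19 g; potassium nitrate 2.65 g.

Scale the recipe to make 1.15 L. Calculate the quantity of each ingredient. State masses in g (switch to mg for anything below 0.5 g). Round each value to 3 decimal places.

Ratio of target to recipe volume: 1150 / 500 = 2.3.
beef extract: 2.6 g × (1150 mL / 500 mL) = 5.980 g
monosodium phosphate: 3.19 g × (1150 mL / 500 mL) = 7.337 g
potassium nitrate: 2.65 g × (1150 mL / 500 mL) = 6.095 g

beef extract 5.980 g; monosodium phosphate 7.337 g; potassium nitrate 6.095 g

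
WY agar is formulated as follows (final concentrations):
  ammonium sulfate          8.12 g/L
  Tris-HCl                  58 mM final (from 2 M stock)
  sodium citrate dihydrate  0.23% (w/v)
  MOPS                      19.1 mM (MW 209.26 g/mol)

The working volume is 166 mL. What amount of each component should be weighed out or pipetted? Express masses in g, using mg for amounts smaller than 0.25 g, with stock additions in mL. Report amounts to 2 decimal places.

Target volume = 166 mL = 0.166 L.
ammonium sulfate: 8.12 g/L × 0.166 L = 1.35 g
Tris-HCl: dilute stock: 58 mM × 166 mL ÷ 2000 mM = 4.81 mL
sodium citrate dihydrate: 0.23 g per 100 mL × 166 mL ÷ 100 = 0.38 g
MOPS: 19.1 mmol/L × 209.26 g/mol × 0.166 L ÷ 1000 = 0.66 g

ammonium sulfate 1.35 g; Tris-HCl 4.81 mL; sodium citrate dihydrate 0.38 g; MOPS 0.66 g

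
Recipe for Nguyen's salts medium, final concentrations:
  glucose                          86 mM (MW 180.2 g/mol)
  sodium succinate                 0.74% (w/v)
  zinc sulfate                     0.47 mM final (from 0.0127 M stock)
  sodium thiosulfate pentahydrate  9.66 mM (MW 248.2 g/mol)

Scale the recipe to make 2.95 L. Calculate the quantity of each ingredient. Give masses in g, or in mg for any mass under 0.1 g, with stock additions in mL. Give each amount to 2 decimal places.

Working volume: 2.95 L.
glucose: 86 mmol/L × 180.2 g/mol × 2.95 L ÷ 1000 = 45.72 g
sodium succinate: 0.74 g per 100 mL × 2950 mL ÷ 100 = 21.83 g
zinc sulfate: dilute stock: 0.47 mM × 2950 mL ÷ 12.7 mM = 109.17 mL
sodium thiosulfate pentahydrate: 9.66 mmol/L × 248.2 g/mol × 2.95 L ÷ 1000 = 7.07 g

glucose 45.72 g; sodium succinate 21.83 g; zinc sulfate 109.17 mL; sodium thiosulfate pentahydrate 7.07 g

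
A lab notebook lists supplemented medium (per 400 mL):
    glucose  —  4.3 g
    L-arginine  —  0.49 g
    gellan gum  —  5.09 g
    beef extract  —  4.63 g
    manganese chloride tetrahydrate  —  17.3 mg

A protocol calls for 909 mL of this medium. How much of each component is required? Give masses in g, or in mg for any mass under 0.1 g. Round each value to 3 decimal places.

Scale factor = 909 mL / 400 mL = 2.2725.
glucose: 4.3 g × (909 mL / 400 mL) = 9.772 g
L-arginine: 0.49 g × (909 mL / 400 mL) = 1.114 g
gellan gum: 5.09 g × (909 mL / 400 mL) = 11.567 g
beef extract: 4.63 g × (909 mL / 400 mL) = 10.522 g
manganese chloride tetrahydrate: 17.3 mg × (909 mL / 400 mL) = 39.314 mg

glucose 9.772 g; L-arginine 1.114 g; gellan gum 11.567 g; beef extract 10.522 g; manganese chloride tetrahydrate 39.314 mg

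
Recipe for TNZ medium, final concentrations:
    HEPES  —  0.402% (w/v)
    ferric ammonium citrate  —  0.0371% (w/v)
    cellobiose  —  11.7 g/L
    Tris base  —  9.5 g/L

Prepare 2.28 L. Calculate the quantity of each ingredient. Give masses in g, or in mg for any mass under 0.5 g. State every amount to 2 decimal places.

HEPES 9.17 g; ferric ammonium citrate 0.85 g; cellobiose 26.68 g; Tris base 21.66 g

Scale factor relative to 1 L: 2.28.
HEPES: 0.402% w/v = 4.02 g/L → 4.02 × 2.28 L = 9.17 g
ferric ammonium citrate: 0.0371 g per 100 mL × 2280 mL ÷ 100 = 0.85 g
cellobiose: 11.7 g/L × 2.28 L = 26.68 g
Tris base: 9.5 g/L × 2.28 L = 21.66 g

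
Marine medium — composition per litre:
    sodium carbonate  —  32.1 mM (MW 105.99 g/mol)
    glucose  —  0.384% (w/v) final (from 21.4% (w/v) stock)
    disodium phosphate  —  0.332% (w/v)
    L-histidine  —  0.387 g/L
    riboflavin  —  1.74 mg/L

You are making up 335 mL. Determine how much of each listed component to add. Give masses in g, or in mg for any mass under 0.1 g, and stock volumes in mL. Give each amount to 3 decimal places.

sodium carbonate 1.140 g; glucose 6.011 mL; disodium phosphate 1.112 g; L-histidine 0.130 g; riboflavin 0.583 mg

Scale factor relative to 1 L: 0.335.
sodium carbonate: 32.1 mmol/L × 105.99 g/mol × 0.335 L ÷ 1000 = 1.140 g
glucose: dilute stock: 0.384% ÷ 21.4% × 335 mL = 6.011 mL
disodium phosphate: 0.332% w/v = 3.32 g/L → 3.32 × 0.335 L = 1.112 g
L-histidine: 0.387 g/L × 0.335 L = 0.130 g
riboflavin: 1.74 mg/L × 0.335 L = 0.583 mg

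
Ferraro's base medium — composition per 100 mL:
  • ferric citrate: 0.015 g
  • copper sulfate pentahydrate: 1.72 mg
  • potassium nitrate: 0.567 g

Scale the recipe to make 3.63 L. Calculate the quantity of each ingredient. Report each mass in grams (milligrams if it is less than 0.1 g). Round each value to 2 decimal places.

Scale factor = 3630 mL / 100 mL = 36.3.
ferric citrate: 0.015 g × (3630 mL / 100 mL) = 0.54 g
copper sulfate pentahydrate: 1.72 mg × (3630 mL / 100 mL) = 62.44 mg
potassium nitrate: 0.567 g × (3630 mL / 100 mL) = 20.58 g

ferric citrate 0.54 g; copper sulfate pentahydrate 62.44 mg; potassium nitrate 20.58 g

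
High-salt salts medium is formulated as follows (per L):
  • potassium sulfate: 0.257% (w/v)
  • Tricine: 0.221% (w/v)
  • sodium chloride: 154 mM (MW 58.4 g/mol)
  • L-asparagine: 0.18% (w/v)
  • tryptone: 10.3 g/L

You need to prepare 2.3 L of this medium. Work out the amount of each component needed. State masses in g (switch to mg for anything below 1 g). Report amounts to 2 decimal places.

Working volume: 2.3 L.
potassium sulfate: 0.257% w/v = 2.57 g/L → 2.57 × 2.3 L = 5.91 g
Tricine: 0.221 g per 100 mL × 2300 mL ÷ 100 = 5.08 g
sodium chloride: 154 mmol/L × 58.4 g/mol × 2.3 L ÷ 1000 = 20.69 g
L-asparagine: 0.18% w/v = 1.8 g/L → 1.8 × 2.3 L = 4.14 g
tryptone: 10.3 g/L × 2.3 L = 23.69 g

potassium sulfate 5.91 g; Tricine 5.08 g; sodium chloride 20.69 g; L-asparagine 4.14 g; tryptone 23.69 g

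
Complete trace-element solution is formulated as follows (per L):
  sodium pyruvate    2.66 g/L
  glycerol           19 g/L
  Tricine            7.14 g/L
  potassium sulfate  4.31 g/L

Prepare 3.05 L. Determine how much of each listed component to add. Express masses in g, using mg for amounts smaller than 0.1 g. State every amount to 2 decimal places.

Scale factor relative to 1 L: 3.05.
sodium pyruvate: 2.66 g/L × 3.05 L = 8.11 g
glycerol: 19 g/L × 3.05 L = 57.95 g
Tricine: 7.14 g/L × 3.05 L = 21.78 g
potassium sulfate: 4.31 g/L × 3.05 L = 13.15 g

sodium pyruvate 8.11 g; glycerol 57.95 g; Tricine 21.78 g; potassium sulfate 13.15 g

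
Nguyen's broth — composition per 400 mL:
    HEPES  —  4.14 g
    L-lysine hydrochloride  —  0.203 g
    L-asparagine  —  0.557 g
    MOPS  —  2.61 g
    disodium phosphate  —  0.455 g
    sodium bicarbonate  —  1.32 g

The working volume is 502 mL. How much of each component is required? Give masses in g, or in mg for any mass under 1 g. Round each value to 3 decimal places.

HEPES 5.196 g; L-lysine hydrochloride 254.765 mg; L-asparagine 699.035 mg; MOPS 3.276 g; disodium phosphate 571.025 mg; sodium bicarbonate 1.657 g

Ratio of target to recipe volume: 502 / 400 = 1.255.
HEPES: 4.14 g × (502 mL / 400 mL) = 5.196 g
L-lysine hydrochloride: 0.203 g × (502 mL / 400 mL) = 0.254765 g = 254.765 mg
L-asparagine: 0.557 g × (502 mL / 400 mL) = 0.699035 g = 699.035 mg
MOPS: 2.61 g × (502 mL / 400 mL) = 3.276 g
disodium phosphate: 0.455 g × (502 mL / 400 mL) = 0.571025 g = 571.025 mg
sodium bicarbonate: 1.32 g × (502 mL / 400 mL) = 1.657 g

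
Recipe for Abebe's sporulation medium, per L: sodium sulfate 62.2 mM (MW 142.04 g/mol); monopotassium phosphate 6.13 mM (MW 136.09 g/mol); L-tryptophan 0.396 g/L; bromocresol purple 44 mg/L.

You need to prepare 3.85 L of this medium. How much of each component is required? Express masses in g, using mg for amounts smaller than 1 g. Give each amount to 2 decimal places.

Working volume: 3.85 L.
sodium sulfate: 62.2 mmol/L × 142.04 g/mol × 3.85 L ÷ 1000 = 34.01 g
monopotassium phosphate: 6.13 mmol/L × 136.09 g/mol × 3.85 L ÷ 1000 = 3.21 g
L-tryptophan: 0.396 g/L × 3.85 L = 1.52 g
bromocresol purple: 44 mg/L × 3.85 L = 169.40 mg

sodium sulfate 34.01 g; monopotassium phosphate 3.21 g; L-tryptophan 1.52 g; bromocresol purple 169.40 mg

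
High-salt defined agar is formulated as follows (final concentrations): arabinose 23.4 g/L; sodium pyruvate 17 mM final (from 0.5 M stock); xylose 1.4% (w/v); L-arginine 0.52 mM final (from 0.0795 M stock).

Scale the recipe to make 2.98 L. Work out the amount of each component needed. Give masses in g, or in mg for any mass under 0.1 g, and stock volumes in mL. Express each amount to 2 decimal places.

Scale factor relative to 1 L: 2.98.
arabinose: 23.4 g/L × 2.98 L = 69.73 g
sodium pyruvate: V = C2·V2/C1 = 17 mM × 2980 mL ÷ 500 mM = 101.32 mL
xylose: 1.4% w/v = 14 g/L → 14 × 2.98 L = 41.72 g
L-arginine: V = C2·V2/C1 = 0.52 mM × 2980 mL ÷ 79.5 mM = 19.49 mL

arabinose 69.73 g; sodium pyruvate 101.32 mL; xylose 41.72 g; L-arginine 19.49 mL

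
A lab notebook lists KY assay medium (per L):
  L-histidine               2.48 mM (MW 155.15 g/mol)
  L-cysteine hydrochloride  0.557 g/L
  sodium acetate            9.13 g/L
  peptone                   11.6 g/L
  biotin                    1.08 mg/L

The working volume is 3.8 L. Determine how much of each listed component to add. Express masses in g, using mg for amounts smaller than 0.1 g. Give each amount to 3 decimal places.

Scale factor relative to 1 L: 3.8.
L-histidine: 2.48 mmol/L × 155.15 g/mol × 3.8 L ÷ 1000 = 1.462 g
L-cysteine hydrochloride: 0.557 g/L × 3.8 L = 2.117 g
sodium acetate: 9.13 g/L × 3.8 L = 34.694 g
peptone: 11.6 g/L × 3.8 L = 44.080 g
biotin: 1.08 mg/L × 3.8 L = 4.104 mg

L-histidine 1.462 g; L-cysteine hydrochloride 2.117 g; sodium acetate 34.694 g; peptone 44.080 g; biotin 4.104 mg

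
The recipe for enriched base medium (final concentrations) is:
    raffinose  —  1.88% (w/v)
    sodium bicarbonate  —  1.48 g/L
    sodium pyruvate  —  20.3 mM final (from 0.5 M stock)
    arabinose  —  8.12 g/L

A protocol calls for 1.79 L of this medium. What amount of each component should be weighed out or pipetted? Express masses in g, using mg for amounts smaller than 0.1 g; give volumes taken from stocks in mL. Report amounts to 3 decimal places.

raffinose 33.652 g; sodium bicarbonate 2.649 g; sodium pyruvate 72.674 mL; arabinose 14.535 g

Working volume: 1.79 L.
raffinose: 1.88% w/v = 18.8 g/L → 18.8 × 1.79 L = 33.652 g
sodium bicarbonate: 1.48 g/L × 1.79 L = 2.649 g
sodium pyruvate: V = C2·V2/C1 = 20.3 mM × 1790 mL ÷ 500 mM = 72.674 mL
arabinose: 8.12 g/L × 1.79 L = 14.535 g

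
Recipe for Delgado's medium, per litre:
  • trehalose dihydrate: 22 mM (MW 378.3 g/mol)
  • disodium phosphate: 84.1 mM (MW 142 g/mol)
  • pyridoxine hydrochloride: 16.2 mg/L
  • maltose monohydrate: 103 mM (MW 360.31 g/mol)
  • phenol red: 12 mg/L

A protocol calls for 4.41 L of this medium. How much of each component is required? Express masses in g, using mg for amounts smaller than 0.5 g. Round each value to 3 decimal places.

trehalose dihydrate 36.703 g; disodium phosphate 52.665 g; pyridoxine hydrochloride 71.442 mg; maltose monohydrate 163.664 g; phenol red 52.920 mg

Scale factor relative to 1 L: 4.41.
trehalose dihydrate: 22 mmol/L × 378.3 g/mol × 4.41 L ÷ 1000 = 36.703 g
disodium phosphate: 84.1 mmol/L × 142 g/mol × 4.41 L ÷ 1000 = 52.665 g
pyridoxine hydrochloride: 16.2 mg/L × 4.41 L = 71.442 mg
maltose monohydrate: 103 mmol/L × 360.31 g/mol × 4.41 L ÷ 1000 = 163.664 g
phenol red: 12 mg/L × 4.41 L = 52.920 mg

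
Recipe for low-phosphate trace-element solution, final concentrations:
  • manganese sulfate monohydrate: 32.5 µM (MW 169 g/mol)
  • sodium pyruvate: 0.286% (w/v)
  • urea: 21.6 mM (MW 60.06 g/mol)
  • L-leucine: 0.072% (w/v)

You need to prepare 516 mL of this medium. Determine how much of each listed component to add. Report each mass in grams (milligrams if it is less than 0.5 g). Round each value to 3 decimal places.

Target volume = 516 mL = 0.516 L.
manganese sulfate monohydrate: 32.5 µmol/L × 169 g/mol × 0.516 L ÷ 1000 = 2.834 mg
sodium pyruvate: 0.286% w/v = 2.86 g/L → 2.86 × 0.516 L = 1.476 g
urea: 21.6 mmol/L × 60.06 g/mol × 0.516 L ÷ 1000 = 0.669 g
L-leucine: 0.072 g per 100 mL × 516 mL ÷ 100 = 0.37152 g = 371.520 mg

manganese sulfate monohydrate 2.834 mg; sodium pyruvate 1.476 g; urea 0.669 g; L-leucine 371.520 mg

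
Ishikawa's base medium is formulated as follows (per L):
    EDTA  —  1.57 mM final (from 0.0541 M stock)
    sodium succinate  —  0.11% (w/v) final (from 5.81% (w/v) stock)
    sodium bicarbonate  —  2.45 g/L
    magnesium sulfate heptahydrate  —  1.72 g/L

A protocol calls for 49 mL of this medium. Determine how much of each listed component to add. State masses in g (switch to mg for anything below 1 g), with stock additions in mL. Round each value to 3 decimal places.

Working volume: 49 mL = 0.049 L.
EDTA: dilute stock: 1.57 mM × 49 mL ÷ 54.1 mM = 1.422 mL
sodium succinate: V = C2·V2/C1 = 0.11% ÷ 5.81% × 49 mL = 0.928 mL
sodium bicarbonate: 2.45 g/L × 0.049 L = 0.12005 g = 120.050 mg
magnesium sulfate heptahydrate: 1.72 g/L × 0.049 L = 0.08428 g = 84.280 mg

EDTA 1.422 mL; sodium succinate 0.928 mL; sodium bicarbonate 120.050 mg; magnesium sulfate heptahydrate 84.280 mg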